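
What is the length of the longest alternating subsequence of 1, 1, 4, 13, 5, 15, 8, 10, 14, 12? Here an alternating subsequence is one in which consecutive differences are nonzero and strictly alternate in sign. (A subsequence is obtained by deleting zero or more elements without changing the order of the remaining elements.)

Track the best alternating length ending on an up-step vs a down-step at each position: up/down = 1/1, 1/1, 2/1, 2/1, 2/3, 4/1, 4/5, 6/5, 6/5, 6/7.
The maximum over both is 7; one such subsequence is 1, 13, 5, 15, 8, 14, 12.

7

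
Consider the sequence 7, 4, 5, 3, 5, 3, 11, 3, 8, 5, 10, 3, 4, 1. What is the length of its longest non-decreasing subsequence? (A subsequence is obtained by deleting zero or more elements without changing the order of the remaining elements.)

5

Scanning left to right, the best length ending at each element is: 7→1, 4→1, 5→2, 3→1, 5→3, 3→2, 11→4, 3→3, 8→4, 5→4, 10→5, 3→4, 4→5, 1→1.
So the longest non-decreasing subsequence has length 5, e.g. 4, 5, 5, 8, 10.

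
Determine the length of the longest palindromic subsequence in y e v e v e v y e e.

7

One longest palindromic subsequence is eevevee (positions 2,4,5,6,7,9,10); it reads the same forward and backward, and the interval DP gives dp[1][10] = 7.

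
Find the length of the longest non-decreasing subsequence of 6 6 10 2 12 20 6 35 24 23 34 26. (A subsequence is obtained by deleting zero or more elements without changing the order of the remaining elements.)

Let dp[i] be the longest non-decreasing subsequence ending at position i. Then dp = [1, 2, 3, 1, 4, 5, 3, 6, 6, 6, 7, 7].
The maximum is 7; one witness is 6, 6, 10, 12, 20, 24, 34 at positions 1,2,3,5,6,9,11.

7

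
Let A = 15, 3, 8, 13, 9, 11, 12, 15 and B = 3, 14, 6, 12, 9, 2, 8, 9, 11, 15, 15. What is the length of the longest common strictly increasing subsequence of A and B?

A longest common strictly increasing subsequence is 3, 8, 9, 11, 15 (length 5); it appears in order in both A and B, and no longer such subsequence exists.

5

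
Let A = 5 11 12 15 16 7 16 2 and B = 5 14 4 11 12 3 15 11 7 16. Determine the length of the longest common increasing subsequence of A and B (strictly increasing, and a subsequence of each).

A longest common strictly increasing subsequence is 5, 11, 12, 15, 16 (length 5); it appears in order in both A and B, and no longer such subsequence exists.

5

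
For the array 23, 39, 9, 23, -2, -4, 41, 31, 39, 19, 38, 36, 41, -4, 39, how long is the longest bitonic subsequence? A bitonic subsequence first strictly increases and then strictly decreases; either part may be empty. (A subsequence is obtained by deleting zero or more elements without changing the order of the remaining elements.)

Let inc[i] be the LIS ending at i and dec[i] the longest strictly decreasing subsequence starting at i. inc = [1, 2, 1, 2, 1, 1, 3, 3, 4, 2, 4, 4, 5, 1, 5], dec = [4, 4, 3, 3, 2, 1, 5, 3, 4, 2, 3, 2, 2, 1, 1].
max_i inc[i]+dec[i]−1 = 7, with one witness 23, 39, 41, 39, 38, 36, -4.

7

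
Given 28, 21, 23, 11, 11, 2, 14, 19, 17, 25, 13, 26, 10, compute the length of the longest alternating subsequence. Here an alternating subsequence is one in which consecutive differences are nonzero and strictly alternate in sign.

Track the best alternating length ending on an up-step vs a down-step at each position: up/down = 1/1, 1/2, 3/2, 1/4, 1/4, 1/4, 5/4, 5/4, 5/6, 7/2, 5/8, 9/2, 5/10.
The maximum over both is 10; one such subsequence is 28, 21, 23, 11, 19, 17, 25, 13, 26, 10.

10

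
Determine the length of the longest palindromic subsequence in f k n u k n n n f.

6

Using dp[i][j] = 2 + dp[i+1][j−1] if the ends match, else max(dp[i+1][j], dp[i][j−1]):
dp[1][9] = 6. A witness is fnnnnf at positions 1,3,6,7,8,9.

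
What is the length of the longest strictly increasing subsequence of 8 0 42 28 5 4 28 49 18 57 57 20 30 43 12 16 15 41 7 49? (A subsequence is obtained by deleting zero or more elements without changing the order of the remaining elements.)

7

One longest increasing subsequence is 0, 5, 18, 20, 30, 43, 49 (positions 2,5,9,12,13,14,20), of length 7; no longer one exists.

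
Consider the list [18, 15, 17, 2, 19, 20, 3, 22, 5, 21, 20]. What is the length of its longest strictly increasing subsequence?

5

One longest increasing subsequence is 15, 17, 19, 20, 22 (positions 2,3,5,6,8), of length 5; no longer one exists.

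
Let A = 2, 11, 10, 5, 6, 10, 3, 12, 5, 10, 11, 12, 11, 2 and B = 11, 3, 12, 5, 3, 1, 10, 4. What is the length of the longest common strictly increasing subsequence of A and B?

3

For each value that appears in both, track the longest common increasing run ending there.
The best achievable length is 3; one witness is 3, 5, 10 (A-positions 7,9,10, B-positions 2,4,7).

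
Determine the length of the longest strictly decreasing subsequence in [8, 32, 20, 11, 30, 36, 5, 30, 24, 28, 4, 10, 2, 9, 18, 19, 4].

Let dp[i] be the longest decreasing subsequence ending at position i. Then dp = [1, 1, 2, 3, 2, 1, 4, 2, 3, 3, 5, 4, 6, 5, 4, 4, 6].
The maximum is 6; one witness is 32, 20, 11, 5, 4, 2 at positions 2,3,4,7,11,13.

6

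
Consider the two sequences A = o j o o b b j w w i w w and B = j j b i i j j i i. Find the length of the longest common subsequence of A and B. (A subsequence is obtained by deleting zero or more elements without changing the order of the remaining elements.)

4

A longest common subsequence is jbji (length 4); the LCS DP confirms no longer common subsequence exists.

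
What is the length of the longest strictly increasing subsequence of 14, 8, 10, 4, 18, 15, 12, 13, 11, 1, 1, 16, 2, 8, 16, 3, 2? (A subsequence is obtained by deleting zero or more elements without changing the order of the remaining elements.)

5

One longest increasing subsequence is 8, 10, 12, 13, 16 (positions 2,3,7,8,12), of length 5; no longer one exists.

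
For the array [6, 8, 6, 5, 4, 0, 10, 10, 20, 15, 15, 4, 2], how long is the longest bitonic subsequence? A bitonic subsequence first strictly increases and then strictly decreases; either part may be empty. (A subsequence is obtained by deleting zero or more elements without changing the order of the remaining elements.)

7

Let inc[i] be the LIS ending at i and dec[i] the longest strictly decreasing subsequence starting at i. inc = [1, 2, 1, 1, 1, 1, 3, 3, 4, 4, 4, 2, 2], dec = [4, 5, 4, 3, 2, 1, 3, 3, 4, 3, 3, 2, 1].
max_i inc[i]+dec[i]−1 = 7, with one witness 6, 8, 10, 20, 15, 4, 2.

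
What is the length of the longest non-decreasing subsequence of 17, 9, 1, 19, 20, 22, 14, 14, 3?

4

Let dp[i] be the longest non-decreasing subsequence ending at position i. Then dp = [1, 1, 1, 2, 3, 4, 2, 3, 2].
The maximum is 4; one witness is 17, 19, 20, 22 at positions 1,4,5,6.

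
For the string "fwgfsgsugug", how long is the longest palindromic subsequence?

One longest palindromic subsequence is gugug (positions 3,8,9,10,11); it reads the same forward and backward, and the interval DP gives dp[1][11] = 5.

5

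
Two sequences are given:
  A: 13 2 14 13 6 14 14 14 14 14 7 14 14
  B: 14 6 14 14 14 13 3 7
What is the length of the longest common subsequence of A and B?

6

A longest common subsequence is 14, 6, 14, 14, 14, 7 (length 6); the LCS DP confirms no longer common subsequence exists.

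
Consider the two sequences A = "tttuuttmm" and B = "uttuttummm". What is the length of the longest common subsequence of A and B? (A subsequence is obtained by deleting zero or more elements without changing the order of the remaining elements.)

7

Backtracking the LCS table gives one alignment: t (A2,B2) → t (A3,B3) → u (A5,B4) → t (A6,B5) → t (A7,B6) → m (A8,B9) → m (A9,B10).
So the longest common subsequence has length 7.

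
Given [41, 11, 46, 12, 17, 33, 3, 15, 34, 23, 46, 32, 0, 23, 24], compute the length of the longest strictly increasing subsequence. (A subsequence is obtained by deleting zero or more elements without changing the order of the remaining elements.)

6

Scanning left to right, the best length ending at each element is: 41→1, 11→1, 46→2, 12→2, 17→3, 33→4, 3→1, 15→3, 34→5, 23→4, 46→6, 32→5, 0→1, 23→4, 24→5.
So the longest increasing subsequence has length 6, e.g. 11, 12, 17, 33, 34, 46.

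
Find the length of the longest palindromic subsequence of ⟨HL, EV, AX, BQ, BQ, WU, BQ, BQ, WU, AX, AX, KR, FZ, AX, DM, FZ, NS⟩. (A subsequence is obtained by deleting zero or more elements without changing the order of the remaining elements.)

7

One longest palindromic subsequence is AX BQ BQ WU BQ BQ AX (positions 3,4,5,6,7,8,14); it reads the same forward and backward, and the interval DP gives dp[1][17] = 7.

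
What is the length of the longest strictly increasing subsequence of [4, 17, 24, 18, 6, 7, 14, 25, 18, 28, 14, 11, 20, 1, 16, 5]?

6

Scanning left to right, the best length ending at each element is: 4→1, 17→2, 24→3, 18→3, 6→2, 7→3, 14→4, 25→5, 18→5, 28→6, 14→4, 11→4, 20→6, 1→1, 16→5, 5→2.
So the longest increasing subsequence has length 6, e.g. 4, 6, 7, 14, 25, 28.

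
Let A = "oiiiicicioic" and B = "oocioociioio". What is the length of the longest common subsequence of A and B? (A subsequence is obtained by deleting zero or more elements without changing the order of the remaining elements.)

7

A longest common subsequence is oiciioi (length 7); the LCS DP confirms no longer common subsequence exists.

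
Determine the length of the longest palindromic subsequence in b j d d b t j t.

4

One longest palindromic subsequence is jddj (positions 2,3,4,7); it reads the same forward and backward, and the interval DP gives dp[1][8] = 4.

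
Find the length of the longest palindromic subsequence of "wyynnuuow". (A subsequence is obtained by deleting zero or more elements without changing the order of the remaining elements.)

4

Using dp[i][j] = 2 + dp[i+1][j−1] if the ends match, else max(dp[i+1][j], dp[i][j−1]):
dp[1][9] = 4. A witness is wuuw at positions 1,6,7,9.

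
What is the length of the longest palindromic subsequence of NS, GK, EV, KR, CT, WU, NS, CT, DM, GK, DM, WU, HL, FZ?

One longest palindromic subsequence is WU DM GK DM WU (positions 6,9,10,11,12); it reads the same forward and backward, and the interval DP gives dp[1][14] = 5.

5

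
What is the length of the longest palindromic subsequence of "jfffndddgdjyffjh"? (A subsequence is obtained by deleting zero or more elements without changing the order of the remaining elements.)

One longest palindromic subsequence is jffddddffj (positions 1,2,3,6,7,8,10,13,14,15); it reads the same forward and backward, and the interval DP gives dp[1][16] = 10.

10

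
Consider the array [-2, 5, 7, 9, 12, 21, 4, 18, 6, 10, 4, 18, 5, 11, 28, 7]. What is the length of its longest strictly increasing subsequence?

One longest increasing subsequence is -2, 5, 7, 9, 12, 21, 28 (positions 1,2,3,4,5,6,15), of length 7; no longer one exists.

7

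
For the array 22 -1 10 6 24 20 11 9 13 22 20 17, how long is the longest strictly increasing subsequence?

Let dp[i] be the longest increasing subsequence ending at position i. Then dp = [1, 1, 2, 2, 3, 3, 3, 3, 4, 5, 5, 5].
The maximum is 5; one witness is -1, 10, 11, 13, 22 at positions 2,3,7,9,10.

5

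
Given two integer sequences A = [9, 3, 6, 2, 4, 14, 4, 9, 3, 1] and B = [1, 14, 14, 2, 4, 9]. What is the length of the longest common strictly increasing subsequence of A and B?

For each value that appears in both, track the longest common increasing run ending there.
The best achievable length is 3; one witness is 2, 4, 9 (A-positions 4,5,8, B-positions 4,5,6).

3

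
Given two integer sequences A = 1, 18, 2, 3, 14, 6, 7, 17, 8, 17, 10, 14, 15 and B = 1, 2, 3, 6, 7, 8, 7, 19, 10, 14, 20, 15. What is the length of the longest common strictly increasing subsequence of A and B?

9

For each value that appears in both, track the longest common increasing run ending there.
The best achievable length is 9; one witness is 1, 2, 3, 6, 7, 8, 10, 14, 15 (A-positions 1,3,4,6,7,9,11,12,13, B-positions 1,2,3,4,5,6,9,10,12).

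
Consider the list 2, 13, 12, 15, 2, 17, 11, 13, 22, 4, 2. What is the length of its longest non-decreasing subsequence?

Let dp[i] be the longest non-decreasing subsequence ending at position i. Then dp = [1, 2, 2, 3, 2, 4, 3, 4, 5, 3, 3].
The maximum is 5; one witness is 2, 13, 15, 17, 22 at positions 1,2,4,6,9.

5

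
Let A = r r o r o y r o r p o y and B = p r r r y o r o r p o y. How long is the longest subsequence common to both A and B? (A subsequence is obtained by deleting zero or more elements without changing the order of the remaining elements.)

10

A longest common subsequence is rrrororpoy (length 10); the LCS DP confirms no longer common subsequence exists.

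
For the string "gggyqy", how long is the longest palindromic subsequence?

One longest palindromic subsequence is yqy (positions 4,5,6); it reads the same forward and backward, and the interval DP gives dp[1][6] = 3.

3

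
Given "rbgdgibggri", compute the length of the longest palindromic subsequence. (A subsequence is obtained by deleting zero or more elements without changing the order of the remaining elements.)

7

One longest palindromic subsequence is rggbggr (positions 1,3,5,7,8,9,10); it reads the same forward and backward, and the interval DP gives dp[1][11] = 7.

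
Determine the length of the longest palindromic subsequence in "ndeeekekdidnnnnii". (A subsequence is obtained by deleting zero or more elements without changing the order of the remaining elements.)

8

Using dp[i][j] = 2 + dp[i+1][j−1] if the ends match, else max(dp[i+1][j], dp[i][j−1]):
dp[1][17] = 8. A witness is ndeeeedn at positions 1,2,3,4,5,7,11,15.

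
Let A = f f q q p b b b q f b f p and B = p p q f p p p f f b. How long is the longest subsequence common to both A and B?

A longest common subsequence is fffb (length 4); the LCS DP confirms no longer common subsequence exists.

4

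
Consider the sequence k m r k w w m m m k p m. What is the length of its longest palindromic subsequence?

Using dp[i][j] = 2 + dp[i+1][j−1] if the ends match, else max(dp[i+1][j], dp[i][j−1]):
dp[1][12] = 7. A witness is mkmmmkm at positions 2,4,7,8,9,10,12.

7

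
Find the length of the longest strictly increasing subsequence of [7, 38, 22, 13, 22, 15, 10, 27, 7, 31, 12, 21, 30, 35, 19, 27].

6

Let dp[i] be the longest increasing subsequence ending at position i. Then dp = [1, 2, 2, 2, 3, 3, 2, 4, 1, 5, 3, 4, 5, 6, 4, 5].
The maximum is 6; one witness is 7, 13, 22, 27, 31, 35 at positions 1,4,5,8,10,14.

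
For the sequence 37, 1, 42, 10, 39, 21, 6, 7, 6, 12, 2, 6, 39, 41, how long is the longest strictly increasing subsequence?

6

One longest increasing subsequence is 1, 6, 7, 12, 39, 41 (positions 2,7,8,10,13,14), of length 6; no longer one exists.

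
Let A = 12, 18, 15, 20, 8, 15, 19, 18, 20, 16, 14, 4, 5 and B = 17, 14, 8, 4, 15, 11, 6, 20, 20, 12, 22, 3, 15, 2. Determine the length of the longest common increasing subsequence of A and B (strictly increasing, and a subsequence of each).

For each value that appears in both, track the longest common increasing run ending there.
The best achievable length is 3; one witness is 8, 15, 20 (A-positions 5,6,9, B-positions 3,5,8).

3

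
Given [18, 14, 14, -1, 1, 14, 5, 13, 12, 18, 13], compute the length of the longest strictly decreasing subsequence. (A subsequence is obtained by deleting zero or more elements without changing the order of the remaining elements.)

4

Let dp[i] be the longest decreasing subsequence ending at position i. Then dp = [1, 2, 2, 3, 3, 2, 3, 3, 4, 1, 3].
The maximum is 4; one witness is 18, 14, 13, 12 at positions 1,2,8,9.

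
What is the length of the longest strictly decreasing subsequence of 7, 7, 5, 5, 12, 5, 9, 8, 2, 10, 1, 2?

5

Let dp[i] be the longest decreasing subsequence ending at position i. Then dp = [1, 1, 2, 2, 1, 2, 2, 3, 4, 2, 5, 4].
The maximum is 5; one witness is 12, 9, 8, 2, 1 at positions 5,7,8,9,11.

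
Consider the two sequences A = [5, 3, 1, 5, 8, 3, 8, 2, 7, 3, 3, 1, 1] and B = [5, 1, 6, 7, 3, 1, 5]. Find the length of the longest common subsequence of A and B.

A longest common subsequence is 5, 1, 7, 3, 1 (length 5); the LCS DP confirms no longer common subsequence exists.

5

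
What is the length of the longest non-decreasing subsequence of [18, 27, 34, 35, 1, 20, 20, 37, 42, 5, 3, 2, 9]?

Scanning left to right, the best length ending at each element is: 18→1, 27→2, 34→3, 35→4, 1→1, 20→2, 20→3, 37→5, 42→6, 5→2, 3→2, 2→2, 9→3.
So the longest non-decreasing subsequence has length 6, e.g. 18, 27, 34, 35, 37, 42.

6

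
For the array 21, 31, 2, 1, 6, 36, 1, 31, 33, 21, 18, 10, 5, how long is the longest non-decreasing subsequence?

One longest non-decreasing subsequence is 21, 31, 31, 33 (positions 1,2,8,9), of length 4; no longer one exists.

4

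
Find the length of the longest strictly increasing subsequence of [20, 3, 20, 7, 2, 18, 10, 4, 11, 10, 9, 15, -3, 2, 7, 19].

6

One longest increasing subsequence is 3, 7, 10, 11, 15, 19 (positions 2,4,7,9,12,16), of length 6; no longer one exists.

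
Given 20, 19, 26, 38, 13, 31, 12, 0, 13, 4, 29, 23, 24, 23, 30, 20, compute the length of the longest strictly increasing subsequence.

5

Let dp[i] be the longest increasing subsequence ending at position i. Then dp = [1, 1, 2, 3, 1, 3, 1, 1, 2, 2, 3, 3, 4, 3, 5, 3].
The maximum is 5; one witness is 12, 13, 23, 24, 30 at positions 7,9,12,13,15.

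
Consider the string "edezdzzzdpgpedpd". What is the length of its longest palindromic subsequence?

Using dp[i][j] = 2 + dp[i+1][j−1] if the ends match, else max(dp[i+1][j], dp[i][j−1]):
dp[1][16] = 9. A witness is dedzzzded at positions 2,3,5,6,7,8,9,13,16.

9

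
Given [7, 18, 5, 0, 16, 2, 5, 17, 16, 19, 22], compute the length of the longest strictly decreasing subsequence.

Let dp[i] be the longest decreasing subsequence ending at position i. Then dp = [1, 1, 2, 3, 2, 3, 3, 2, 3, 1, 1].
The maximum is 3; one witness is 7, 5, 0 at positions 1,3,4.

3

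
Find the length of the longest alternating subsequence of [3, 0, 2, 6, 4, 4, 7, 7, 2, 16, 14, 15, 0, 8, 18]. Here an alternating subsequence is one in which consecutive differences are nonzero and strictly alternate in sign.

A longest alternating subsequence is 3, 0, 6, 4, 7, 2, 16, 14, 15, 0, 8 (positions 1,2,4,5,7,9,10,11,12,13,14); its 10 consecutive differences strictly alternate in sign, and length 11 is optimal.

11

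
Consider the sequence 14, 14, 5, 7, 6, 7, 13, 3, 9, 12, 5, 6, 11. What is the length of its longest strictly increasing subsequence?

5

One longest increasing subsequence is 5, 6, 7, 9, 12 (positions 3,5,6,9,10), of length 5; no longer one exists.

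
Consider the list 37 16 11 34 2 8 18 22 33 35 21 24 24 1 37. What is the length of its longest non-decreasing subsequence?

Scanning left to right, the best length ending at each element is: 37→1, 16→1, 11→1, 34→2, 2→1, 8→2, 18→3, 22→4, 33→5, 35→6, 21→4, 24→5, 24→6, 1→1, 37→7.
So the longest non-decreasing subsequence has length 7, e.g. 2, 8, 18, 22, 33, 35, 37.

7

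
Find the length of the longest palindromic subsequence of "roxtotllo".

5

Using dp[i][j] = 2 + dp[i+1][j−1] if the ends match, else max(dp[i+1][j], dp[i][j−1]):
dp[1][9] = 5. A witness is ototo at positions 2,4,5,6,9.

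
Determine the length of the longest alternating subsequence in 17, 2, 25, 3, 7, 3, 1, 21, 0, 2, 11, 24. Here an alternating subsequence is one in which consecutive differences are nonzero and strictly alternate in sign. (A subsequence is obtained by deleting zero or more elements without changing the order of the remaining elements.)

9

Track the best alternating length ending on an up-step vs a down-step at each position: up/down = 1/1, 1/2, 3/1, 3/4, 5/4, 3/6, 1/6, 7/4, 1/8, 9/8, 9/8, 9/4.
The maximum over both is 9; one such subsequence is 17, 2, 25, 3, 7, 3, 21, 0, 2.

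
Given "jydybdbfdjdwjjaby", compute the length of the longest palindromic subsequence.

7

Using dp[i][j] = 2 + dp[i+1][j−1] if the ends match, else max(dp[i+1][j], dp[i][j−1]):
dp[1][17] = 7. A witness is ybjjjby at positions 2,5,10,13,14,16,17.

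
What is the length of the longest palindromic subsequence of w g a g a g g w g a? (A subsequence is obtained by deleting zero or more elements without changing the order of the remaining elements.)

Using dp[i][j] = 2 + dp[i+1][j−1] if the ends match, else max(dp[i+1][j], dp[i][j−1]):
dp[1][10] = 7. A witness is wggaggw at positions 1,2,4,5,6,7,8.

7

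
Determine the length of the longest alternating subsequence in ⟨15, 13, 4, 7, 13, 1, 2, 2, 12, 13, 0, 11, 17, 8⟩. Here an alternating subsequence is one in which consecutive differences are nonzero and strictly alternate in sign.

Track the best alternating length ending on an up-step vs a down-step at each position: up/down = 1/1, 1/2, 1/2, 3/2, 3/2, 1/4, 5/4, 5/4, 5/4, 5/2, 1/6, 7/6, 7/1, 7/8.
The maximum over both is 8; one such subsequence is 15, 4, 7, 1, 2, 0, 11, 8.

8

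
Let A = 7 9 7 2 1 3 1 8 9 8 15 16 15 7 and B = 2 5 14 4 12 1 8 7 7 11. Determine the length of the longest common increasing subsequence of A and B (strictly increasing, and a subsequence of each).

2

A longest common strictly increasing subsequence is 2, 8 (length 2); it appears in order in both A and B, and no longer such subsequence exists.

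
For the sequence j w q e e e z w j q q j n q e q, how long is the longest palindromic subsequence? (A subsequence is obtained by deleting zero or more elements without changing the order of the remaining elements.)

8

One longest palindromic subsequence is qejqqjeq (positions 3,4,9,10,11,12,15,16); it reads the same forward and backward, and the interval DP gives dp[1][16] = 8.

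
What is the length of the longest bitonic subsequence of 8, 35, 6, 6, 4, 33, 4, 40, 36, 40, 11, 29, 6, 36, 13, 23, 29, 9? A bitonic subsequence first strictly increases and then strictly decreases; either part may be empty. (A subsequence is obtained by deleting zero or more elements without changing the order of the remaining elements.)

Let inc[i] be the LIS ending at i and dec[i] the longest strictly decreasing subsequence starting at i. inc = [1, 2, 1, 1, 1, 2, 1, 3, 3, 4, 2, 3, 2, 4, 3, 4, 5, 3], dec = [3, 5, 2, 2, 1, 4, 1, 5, 4, 4, 2, 3, 1, 3, 2, 2, 2, 1].
max_i inc[i]+dec[i]−1 = 7, with one witness 8, 35, 40, 36, 29, 23, 9.

7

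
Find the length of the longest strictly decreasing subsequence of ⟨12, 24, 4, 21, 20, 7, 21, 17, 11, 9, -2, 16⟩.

One longest decreasing subsequence is 24, 21, 20, 17, 11, 9, -2 (positions 2,4,5,8,9,10,11), of length 7; no longer one exists.

7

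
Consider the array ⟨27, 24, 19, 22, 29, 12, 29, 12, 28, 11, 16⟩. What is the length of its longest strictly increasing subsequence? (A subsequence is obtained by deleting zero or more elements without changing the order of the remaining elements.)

One longest increasing subsequence is 19, 22, 29 (positions 3,4,5), of length 3; no longer one exists.

3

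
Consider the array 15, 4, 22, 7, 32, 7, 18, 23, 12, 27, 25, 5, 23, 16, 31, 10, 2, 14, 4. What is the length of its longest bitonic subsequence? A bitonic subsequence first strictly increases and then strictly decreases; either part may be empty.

10

One longest bitonic subsequence is 4, 7, 18, 23, 27, 25, 23, 16, 14, 4 (positions 2,4,7,8,10,11,13,14,18,19): it rises to 27 then falls. Length 10 is optimal.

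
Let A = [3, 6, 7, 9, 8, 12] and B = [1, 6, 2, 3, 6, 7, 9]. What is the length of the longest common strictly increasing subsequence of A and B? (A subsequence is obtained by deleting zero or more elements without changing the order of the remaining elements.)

4

A longest common strictly increasing subsequence is 3, 6, 7, 9 (length 4); it appears in order in both A and B, and no longer such subsequence exists.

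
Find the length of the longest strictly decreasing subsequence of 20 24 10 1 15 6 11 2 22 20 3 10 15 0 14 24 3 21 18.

6

Scanning left to right, the best length ending at each element is: 20→1, 24→1, 10→2, 1→3, 15→2, 6→3, 11→3, 2→4, 22→2, 20→3, 3→4, 10→4, 15→4, 0→5, 14→5, 24→1, 3→6, 21→3, 18→4.
So the longest decreasing subsequence has length 6, e.g. 24, 22, 20, 15, 14, 3.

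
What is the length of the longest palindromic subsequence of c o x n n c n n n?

One longest palindromic subsequence is nnnnn (positions 4,5,7,8,9); it reads the same forward and backward, and the interval DP gives dp[1][9] = 5.

5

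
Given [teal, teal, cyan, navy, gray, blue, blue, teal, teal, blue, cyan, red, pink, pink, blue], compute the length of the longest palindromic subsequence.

6

Using dp[i][j] = 2 + dp[i+1][j−1] if the ends match, else max(dp[i+1][j], dp[i][j−1]):
dp[1][15] = 6. A witness is blue blue teal teal blue blue at positions 6,7,8,9,10,15.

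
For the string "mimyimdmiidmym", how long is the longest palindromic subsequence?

10

One longest palindromic subsequence is mymdiidmym (positions 1,4,6,7,9,10,11,12,13,14); it reads the same forward and backward, and the interval DP gives dp[1][14] = 10.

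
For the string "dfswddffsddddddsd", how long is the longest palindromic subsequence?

12

Using dp[i][j] = 2 + dp[i+1][j−1] if the ends match, else max(dp[i+1][j], dp[i][j−1]):
dp[1][17] = 12. A witness is dsddddddddsd at positions 1,3,5,6,10,11,12,13,14,15,16,17.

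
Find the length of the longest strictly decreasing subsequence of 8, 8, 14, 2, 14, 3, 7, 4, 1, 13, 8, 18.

4

Let dp[i] be the longest decreasing subsequence ending at position i. Then dp = [1, 1, 1, 2, 1, 2, 2, 3, 4, 2, 3, 1].
The maximum is 4; one witness is 8, 7, 4, 1 at positions 1,7,8,9.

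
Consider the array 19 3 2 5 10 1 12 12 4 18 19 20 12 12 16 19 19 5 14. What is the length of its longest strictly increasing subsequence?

One longest increasing subsequence is 3, 5, 10, 12, 18, 19, 20 (positions 2,4,5,7,10,11,12), of length 7; no longer one exists.

7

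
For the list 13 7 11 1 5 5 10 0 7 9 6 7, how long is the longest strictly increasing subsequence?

Let dp[i] be the longest increasing subsequence ending at position i. Then dp = [1, 1, 2, 1, 2, 2, 3, 1, 3, 4, 3, 4].
The maximum is 4; one witness is 1, 5, 7, 9 at positions 4,5,9,10.

4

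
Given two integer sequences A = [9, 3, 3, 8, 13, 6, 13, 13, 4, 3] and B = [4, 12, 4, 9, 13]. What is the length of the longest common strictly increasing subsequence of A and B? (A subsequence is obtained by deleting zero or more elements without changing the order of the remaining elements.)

2

A longest common strictly increasing subsequence is 9, 13 (length 2); it appears in order in both A and B, and no longer such subsequence exists.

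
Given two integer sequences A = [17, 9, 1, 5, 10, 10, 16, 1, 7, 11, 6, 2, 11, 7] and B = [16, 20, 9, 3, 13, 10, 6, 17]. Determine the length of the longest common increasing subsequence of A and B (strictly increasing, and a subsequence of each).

For each value that appears in both, track the longest common increasing run ending there.
The best achievable length is 2; one witness is 9, 10 (A-positions 2,5, B-positions 3,6).

2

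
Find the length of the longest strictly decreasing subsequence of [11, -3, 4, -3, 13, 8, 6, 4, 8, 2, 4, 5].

One longest decreasing subsequence is 11, 8, 6, 4, 2 (positions 1,6,7,8,10), of length 5; no longer one exists.

5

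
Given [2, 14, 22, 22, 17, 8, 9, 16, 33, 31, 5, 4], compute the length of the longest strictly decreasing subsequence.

5

Let dp[i] be the longest decreasing subsequence ending at position i. Then dp = [1, 1, 1, 1, 2, 3, 3, 3, 1, 2, 4, 5].
The maximum is 5; one witness is 22, 17, 8, 5, 4 at positions 3,5,6,11,12.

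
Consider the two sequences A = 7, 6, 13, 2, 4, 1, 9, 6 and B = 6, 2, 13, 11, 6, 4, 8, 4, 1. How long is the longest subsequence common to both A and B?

4

Backtracking the LCS table gives one alignment: 6 (A2,B1) → 13 (A3,B3) → 4 (A5,B8) → 1 (A6,B9).
So the longest common subsequence has length 4.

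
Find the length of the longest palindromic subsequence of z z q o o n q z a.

Using dp[i][j] = 2 + dp[i+1][j−1] if the ends match, else max(dp[i+1][j], dp[i][j−1]):
dp[1][9] = 6. A witness is zqooqz at positions 2,3,4,5,7,8.

6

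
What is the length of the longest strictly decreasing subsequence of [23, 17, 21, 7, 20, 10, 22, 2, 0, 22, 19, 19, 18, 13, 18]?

6

Scanning left to right, the best length ending at each element is: 23→1, 17→2, 21→2, 7→3, 20→3, 10→4, 22→2, 2→5, 0→6, 22→2, 19→4, 19→4, 18→5, 13→6, 18→5.
So the longest decreasing subsequence has length 6, e.g. 23, 21, 20, 10, 2, 0.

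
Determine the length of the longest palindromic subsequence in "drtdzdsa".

3

One longest palindromic subsequence is dzd (positions 4,5,6); it reads the same forward and backward, and the interval DP gives dp[1][8] = 3.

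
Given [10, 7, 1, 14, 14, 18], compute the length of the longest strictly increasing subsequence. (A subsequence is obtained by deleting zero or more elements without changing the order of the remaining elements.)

One longest increasing subsequence is 10, 14, 18 (positions 1,4,6), of length 3; no longer one exists.

3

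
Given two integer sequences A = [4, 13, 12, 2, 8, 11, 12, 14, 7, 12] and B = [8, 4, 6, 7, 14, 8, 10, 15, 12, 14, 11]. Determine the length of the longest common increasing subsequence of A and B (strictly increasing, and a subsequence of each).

For each value that appears in both, track the longest common increasing run ending there.
The best achievable length is 4; one witness is 4, 8, 12, 14 (A-positions 1,5,7,8, B-positions 2,6,9,10).

4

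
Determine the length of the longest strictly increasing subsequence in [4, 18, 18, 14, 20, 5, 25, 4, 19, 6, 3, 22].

4

Let dp[i] be the longest increasing subsequence ending at position i. Then dp = [1, 2, 2, 2, 3, 2, 4, 1, 3, 3, 1, 4].
The maximum is 4; one witness is 4, 18, 20, 25 at positions 1,2,5,7.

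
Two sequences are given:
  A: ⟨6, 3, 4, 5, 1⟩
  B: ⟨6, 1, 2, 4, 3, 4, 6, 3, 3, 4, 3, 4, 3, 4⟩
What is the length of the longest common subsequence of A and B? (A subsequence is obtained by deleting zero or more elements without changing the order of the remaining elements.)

Backtracking the LCS table gives one alignment: 6 (A1,B7) → 3 (A2,B13) → 4 (A3,B14).
So the longest common subsequence has length 3.

3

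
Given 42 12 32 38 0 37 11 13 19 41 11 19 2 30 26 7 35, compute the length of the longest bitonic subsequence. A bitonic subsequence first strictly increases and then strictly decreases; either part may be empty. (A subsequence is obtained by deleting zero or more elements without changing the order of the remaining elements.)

8

Let inc[i] be the LIS ending at i and dec[i] the longest strictly decreasing subsequence starting at i. inc = [1, 1, 2, 3, 1, 3, 2, 3, 4, 5, 2, 4, 2, 5, 5, 3, 6], dec = [6, 3, 4, 5, 1, 4, 2, 3, 3, 4, 2, 2, 1, 3, 2, 1, 1].
max_i inc[i]+dec[i]−1 = 8, with one witness 0, 11, 13, 19, 41, 30, 26, 7.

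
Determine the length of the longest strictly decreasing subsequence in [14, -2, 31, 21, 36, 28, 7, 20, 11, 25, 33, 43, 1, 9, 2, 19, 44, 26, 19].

6

Let dp[i] be the longest decreasing subsequence ending at position i. Then dp = [1, 2, 1, 2, 1, 2, 3, 3, 4, 3, 2, 1, 5, 5, 6, 4, 1, 3, 4].
The maximum is 6; one witness is 31, 21, 20, 11, 9, 2 at positions 3,4,8,9,14,15.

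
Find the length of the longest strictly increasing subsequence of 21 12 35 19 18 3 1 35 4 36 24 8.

4

One longest increasing subsequence is 12, 19, 35, 36 (positions 2,4,8,10), of length 4; no longer one exists.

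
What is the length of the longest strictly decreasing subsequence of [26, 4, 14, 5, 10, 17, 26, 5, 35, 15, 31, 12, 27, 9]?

5

Scanning left to right, the best length ending at each element is: 26→1, 4→2, 14→2, 5→3, 10→3, 17→2, 26→1, 5→4, 35→1, 15→3, 31→2, 12→4, 27→3, 9→5.
So the longest decreasing subsequence has length 5, e.g. 26, 17, 15, 12, 9.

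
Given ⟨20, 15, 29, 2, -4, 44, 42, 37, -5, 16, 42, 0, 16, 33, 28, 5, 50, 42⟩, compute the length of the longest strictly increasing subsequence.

5

Let dp[i] be the longest increasing subsequence ending at position i. Then dp = [1, 1, 2, 1, 1, 3, 3, 3, 1, 2, 4, 2, 3, 4, 4, 3, 5, 5].
The maximum is 5; one witness is 20, 29, 37, 42, 50 at positions 1,3,8,11,17.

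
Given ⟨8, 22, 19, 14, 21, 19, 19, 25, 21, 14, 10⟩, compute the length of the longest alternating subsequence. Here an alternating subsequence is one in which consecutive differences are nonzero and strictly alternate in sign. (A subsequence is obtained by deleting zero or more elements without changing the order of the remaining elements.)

7

A longest alternating subsequence is 8, 22, 19, 21, 19, 25, 21 (positions 1,2,3,5,6,8,9); its 6 consecutive differences strictly alternate in sign, and length 7 is optimal.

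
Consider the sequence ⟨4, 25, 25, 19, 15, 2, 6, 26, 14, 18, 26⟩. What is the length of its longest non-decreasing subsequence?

5

One longest non-decreasing subsequence is 4, 25, 25, 26, 26 (positions 1,2,3,8,11), of length 5; no longer one exists.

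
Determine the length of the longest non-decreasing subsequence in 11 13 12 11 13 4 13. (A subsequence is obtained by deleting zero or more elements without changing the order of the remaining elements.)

4

Scanning left to right, the best length ending at each element is: 11→1, 13→2, 12→2, 11→2, 13→3, 4→1, 13→4.
So the longest non-decreasing subsequence has length 4, e.g. 11, 13, 13, 13.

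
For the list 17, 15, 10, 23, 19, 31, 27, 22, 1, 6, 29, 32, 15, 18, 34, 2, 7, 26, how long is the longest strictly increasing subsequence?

6

Scanning left to right, the best length ending at each element is: 17→1, 15→1, 10→1, 23→2, 19→2, 31→3, 27→3, 22→3, 1→1, 6→2, 29→4, 32→5, 15→3, 18→4, 34→6, 2→2, 7→3, 26→5.
So the longest increasing subsequence has length 6, e.g. 17, 23, 27, 29, 32, 34.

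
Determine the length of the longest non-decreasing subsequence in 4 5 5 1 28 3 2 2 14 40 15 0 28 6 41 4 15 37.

7

One longest non-decreasing subsequence is 4, 5, 5, 14, 15, 28, 41 (positions 1,2,3,9,11,13,15), of length 7; no longer one exists.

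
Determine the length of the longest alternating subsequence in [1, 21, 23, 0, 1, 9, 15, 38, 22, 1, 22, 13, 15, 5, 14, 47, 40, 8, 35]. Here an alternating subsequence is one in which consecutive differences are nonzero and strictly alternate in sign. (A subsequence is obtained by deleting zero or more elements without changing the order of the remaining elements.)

A longest alternating subsequence is 1, 21, 0, 9, 1, 22, 13, 15, 5, 14, 8, 35 (positions 1,2,4,6,10,11,12,13,14,15,18,19); its 11 consecutive differences strictly alternate in sign, and length 12 is optimal.

12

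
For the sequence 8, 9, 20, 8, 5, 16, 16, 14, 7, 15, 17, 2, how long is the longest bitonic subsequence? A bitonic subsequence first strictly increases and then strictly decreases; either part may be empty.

Let inc[i] be the LIS ending at i and dec[i] the longest strictly decreasing subsequence starting at i. inc = [1, 2, 3, 1, 1, 3, 3, 3, 2, 4, 5, 1], dec = [3, 4, 5, 3, 2, 4, 4, 3, 2, 2, 2, 1].
max_i inc[i]+dec[i]−1 = 7, with one witness 8, 9, 20, 16, 14, 7, 2.

7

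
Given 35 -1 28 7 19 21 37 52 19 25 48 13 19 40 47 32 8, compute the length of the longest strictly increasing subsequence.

Scanning left to right, the best length ending at each element is: 35→1, -1→1, 28→2, 7→2, 19→3, 21→4, 37→5, 52→6, 19→3, 25→5, 48→6, 13→3, 19→4, 40→6, 47→7, 32→6, 8→3.
So the longest increasing subsequence has length 7, e.g. -1, 7, 19, 21, 37, 40, 47.

7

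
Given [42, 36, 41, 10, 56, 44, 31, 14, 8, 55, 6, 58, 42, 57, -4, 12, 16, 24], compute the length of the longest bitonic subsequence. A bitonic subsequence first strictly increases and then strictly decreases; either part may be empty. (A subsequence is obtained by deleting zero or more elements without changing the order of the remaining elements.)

9

One longest bitonic subsequence is 36, 41, 56, 44, 31, 14, 8, 6, -4 (positions 2,3,5,6,7,8,9,11,15): it rises to 56 then falls. Length 9 is optimal.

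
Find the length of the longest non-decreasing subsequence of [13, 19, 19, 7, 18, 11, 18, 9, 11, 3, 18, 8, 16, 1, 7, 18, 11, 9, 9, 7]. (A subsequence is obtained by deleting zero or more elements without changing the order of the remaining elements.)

5

Scanning left to right, the best length ending at each element is: 13→1, 19→2, 19→3, 7→1, 18→2, 11→2, 18→3, 9→2, 11→3, 3→1, 18→4, 8→2, 16→4, 1→1, 7→2, 18→5, 11→4, 9→3, 9→4, 7→3.
So the longest non-decreasing subsequence has length 5, e.g. 13, 18, 18, 18, 18.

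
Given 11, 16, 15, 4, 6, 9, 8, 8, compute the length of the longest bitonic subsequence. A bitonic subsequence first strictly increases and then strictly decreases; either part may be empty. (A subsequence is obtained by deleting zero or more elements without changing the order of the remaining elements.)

5

One longest bitonic subsequence is 11, 16, 15, 9, 8 (positions 1,2,3,6,8): it rises to 16 then falls. Length 5 is optimal.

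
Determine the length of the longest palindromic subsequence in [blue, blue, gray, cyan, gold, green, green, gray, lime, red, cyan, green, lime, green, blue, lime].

7

One longest palindromic subsequence is blue green lime green lime green blue (positions 2,6,9,12,13,14,15); it reads the same forward and backward, and the interval DP gives dp[1][16] = 7.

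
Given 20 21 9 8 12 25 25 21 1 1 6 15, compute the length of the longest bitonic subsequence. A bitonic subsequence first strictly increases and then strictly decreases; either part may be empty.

5

One longest bitonic subsequence is 20, 21, 9, 8, 6 (positions 1,2,3,4,11): it rises to 21 then falls. Length 5 is optimal.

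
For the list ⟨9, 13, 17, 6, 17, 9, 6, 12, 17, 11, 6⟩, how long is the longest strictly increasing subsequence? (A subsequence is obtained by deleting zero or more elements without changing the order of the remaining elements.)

One longest increasing subsequence is 6, 9, 12, 17 (positions 4,6,8,9), of length 4; no longer one exists.

4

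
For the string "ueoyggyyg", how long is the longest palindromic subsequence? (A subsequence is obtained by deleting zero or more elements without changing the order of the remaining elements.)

4

One longest palindromic subsequence is gyyg (positions 5,7,8,9); it reads the same forward and backward, and the interval DP gives dp[1][9] = 4.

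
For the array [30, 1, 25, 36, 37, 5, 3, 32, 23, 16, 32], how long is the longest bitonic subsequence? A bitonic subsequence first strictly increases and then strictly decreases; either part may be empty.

7

Let inc[i] be the LIS ending at i and dec[i] the longest strictly decreasing subsequence starting at i. inc = [1, 1, 2, 3, 4, 2, 2, 3, 3, 3, 4], dec = [4, 1, 3, 4, 4, 2, 1, 3, 2, 1, 1].
max_i inc[i]+dec[i]−1 = 7, with one witness 1, 25, 36, 37, 32, 23, 16.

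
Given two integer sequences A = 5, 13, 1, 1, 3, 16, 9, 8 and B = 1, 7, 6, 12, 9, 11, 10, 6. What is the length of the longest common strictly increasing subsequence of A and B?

2

A longest common strictly increasing subsequence is 1, 9 (length 2); it appears in order in both A and B, and no longer such subsequence exists.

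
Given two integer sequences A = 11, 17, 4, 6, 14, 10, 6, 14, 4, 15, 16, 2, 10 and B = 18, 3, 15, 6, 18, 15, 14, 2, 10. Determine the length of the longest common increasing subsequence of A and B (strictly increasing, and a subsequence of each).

A longest common strictly increasing subsequence is 6, 15 (length 2); it appears in order in both A and B, and no longer such subsequence exists.

2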